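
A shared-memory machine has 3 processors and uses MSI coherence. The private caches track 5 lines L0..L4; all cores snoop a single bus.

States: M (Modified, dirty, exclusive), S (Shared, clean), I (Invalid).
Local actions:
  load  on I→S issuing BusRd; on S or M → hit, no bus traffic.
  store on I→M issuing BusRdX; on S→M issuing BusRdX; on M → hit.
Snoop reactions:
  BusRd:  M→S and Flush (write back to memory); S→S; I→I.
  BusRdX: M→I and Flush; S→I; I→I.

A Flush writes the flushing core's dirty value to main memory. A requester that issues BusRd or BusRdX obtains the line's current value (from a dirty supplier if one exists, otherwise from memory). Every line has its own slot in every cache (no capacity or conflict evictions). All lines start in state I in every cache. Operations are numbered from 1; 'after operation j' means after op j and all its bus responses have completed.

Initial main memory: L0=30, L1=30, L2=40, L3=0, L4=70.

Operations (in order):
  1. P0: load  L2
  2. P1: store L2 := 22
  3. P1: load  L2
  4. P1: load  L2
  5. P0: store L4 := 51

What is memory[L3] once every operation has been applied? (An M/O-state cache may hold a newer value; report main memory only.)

  op1 P0: load  L2 → S/I/I on L2; bus BusRd; mem=40
  op2 P1: store L2 := 22 → I/M/I on L2; bus BusRdX; mem=40
  op3 P1: load  L2 → I/M/I on L2; bus (none); mem=40
  op4 P1: load  L2 → I/M/I on L2; bus (none); mem=40
  op5 P0: store L4 := 51 → M/I/I on L4; bus BusRdX; mem=70

memory[L3] = 0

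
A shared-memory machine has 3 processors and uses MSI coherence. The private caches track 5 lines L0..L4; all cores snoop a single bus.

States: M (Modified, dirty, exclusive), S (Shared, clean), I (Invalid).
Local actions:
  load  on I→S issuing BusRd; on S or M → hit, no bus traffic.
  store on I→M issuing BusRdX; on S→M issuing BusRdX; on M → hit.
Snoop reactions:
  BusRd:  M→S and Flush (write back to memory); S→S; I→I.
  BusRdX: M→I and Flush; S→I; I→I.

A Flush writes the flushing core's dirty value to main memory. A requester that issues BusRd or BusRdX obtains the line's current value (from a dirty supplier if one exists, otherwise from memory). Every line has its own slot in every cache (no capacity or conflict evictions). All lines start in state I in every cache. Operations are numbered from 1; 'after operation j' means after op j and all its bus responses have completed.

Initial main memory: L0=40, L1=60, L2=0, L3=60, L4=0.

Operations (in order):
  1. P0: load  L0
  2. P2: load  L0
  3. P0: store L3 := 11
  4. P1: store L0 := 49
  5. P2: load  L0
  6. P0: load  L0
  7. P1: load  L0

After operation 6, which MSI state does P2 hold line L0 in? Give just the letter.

1. P0: load  L0  bus=[BusRd]  L0: P0=S P1=I P2=I  mem[L0]=40
2. P2: load  L0  bus=[BusRd]  L0: P0=S P1=I P2=S  mem[L0]=40
3. P0: store L3 := 11  bus=[BusRdX]  L3: P0=M P1=I P2=I  mem[L3]=60
4. P1: store L0 := 49  bus=[BusRdX]  L0: P0=I P1=M P2=I  mem[L0]=40
5. P2: load  L0  bus=[BusRd,Flush]  L0: P0=I P1=S P2=S  mem[L0]=49
6. P0: load  L0  bus=[BusRd]  L0: P0=S P1=S P2=S  mem[L0]=49
7. P1: load  L0  bus=[-]  L0: P0=S P1=S P2=S  mem[L0]=49

state = S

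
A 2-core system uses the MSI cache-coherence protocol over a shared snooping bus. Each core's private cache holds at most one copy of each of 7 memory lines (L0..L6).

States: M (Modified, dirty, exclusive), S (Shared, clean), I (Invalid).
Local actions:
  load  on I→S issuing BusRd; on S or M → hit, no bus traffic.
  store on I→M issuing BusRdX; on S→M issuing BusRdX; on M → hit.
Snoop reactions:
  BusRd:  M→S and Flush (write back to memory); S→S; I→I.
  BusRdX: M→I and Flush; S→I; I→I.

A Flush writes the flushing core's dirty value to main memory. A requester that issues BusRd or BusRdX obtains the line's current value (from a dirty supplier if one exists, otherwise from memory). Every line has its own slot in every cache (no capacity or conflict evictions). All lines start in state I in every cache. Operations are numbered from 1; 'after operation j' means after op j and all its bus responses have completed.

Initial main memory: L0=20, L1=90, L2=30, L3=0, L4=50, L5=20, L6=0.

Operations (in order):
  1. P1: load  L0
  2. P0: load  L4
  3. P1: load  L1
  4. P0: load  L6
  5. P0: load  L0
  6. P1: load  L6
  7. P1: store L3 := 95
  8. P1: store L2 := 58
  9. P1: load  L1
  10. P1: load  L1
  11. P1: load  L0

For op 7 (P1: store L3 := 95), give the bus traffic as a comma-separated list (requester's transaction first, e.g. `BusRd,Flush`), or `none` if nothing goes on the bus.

[1] P1: load  L0 | P0:I, P1:S(20) | bus: BusRd
[2] P0: load  L4 | P0:S(50), P1:I | bus: BusRd
[3] P1: load  L1 | P0:I, P1:S(90) | bus: BusRd
[4] P0: load  L6 | P0:S(0), P1:I | bus: BusRd
[5] P0: load  L0 | P0:S(20), P1:S(20) | bus: BusRd
[6] P1: load  L6 | P0:S(0), P1:S(0) | bus: BusRd
[7] P1: store L3 := 95 | P0:I, P1:M(95) | bus: BusRdX
[8] P1: store L2 := 58 | P0:I, P1:M(58) | bus: BusRdX
[9] P1: load  L1 | P0:I, P1:S(90) | bus: none
[10] P1: load  L1 | P0:I, P1:S(90) | bus: none
[11] P1: load  L0 | P0:S(20), P1:S(20) | bus: none

bus = BusRdX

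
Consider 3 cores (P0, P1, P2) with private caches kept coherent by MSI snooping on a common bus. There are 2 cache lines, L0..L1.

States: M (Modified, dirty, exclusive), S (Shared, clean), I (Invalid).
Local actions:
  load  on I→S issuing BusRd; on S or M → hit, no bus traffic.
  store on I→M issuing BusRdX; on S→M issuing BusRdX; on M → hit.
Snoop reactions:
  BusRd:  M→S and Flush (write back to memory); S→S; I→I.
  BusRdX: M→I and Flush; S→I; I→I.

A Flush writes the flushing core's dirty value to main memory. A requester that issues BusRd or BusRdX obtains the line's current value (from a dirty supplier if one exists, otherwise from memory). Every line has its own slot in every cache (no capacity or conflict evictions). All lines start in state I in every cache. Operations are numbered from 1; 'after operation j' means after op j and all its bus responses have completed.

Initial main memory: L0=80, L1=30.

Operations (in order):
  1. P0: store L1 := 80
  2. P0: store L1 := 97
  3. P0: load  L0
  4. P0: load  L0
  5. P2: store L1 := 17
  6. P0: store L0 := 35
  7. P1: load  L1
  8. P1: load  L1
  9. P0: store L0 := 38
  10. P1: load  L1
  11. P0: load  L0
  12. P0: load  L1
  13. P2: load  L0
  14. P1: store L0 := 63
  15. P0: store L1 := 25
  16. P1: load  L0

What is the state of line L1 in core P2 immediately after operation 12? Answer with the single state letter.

1. P0: store L1 := 80  bus=[BusRdX]  L1: P0=M P1=I P2=I  mem[L1]=30
2. P0: store L1 := 97  bus=[-]  L1: P0=M P1=I P2=I  mem[L1]=30
3. P0: load  L0  bus=[BusRd]  L0: P0=S P1=I P2=I  mem[L0]=80
4. P0: load  L0  bus=[-]  L0: P0=S P1=I P2=I  mem[L0]=80
5. P2: store L1 := 17  bus=[BusRdX,Flush]  L1: P0=I P1=I P2=M  mem[L1]=97
6. P0: store L0 := 35  bus=[BusRdX]  L0: P0=M P1=I P2=I  mem[L0]=80
7. P1: load  L1  bus=[BusRd,Flush]  L1: P0=I P1=S P2=S  mem[L1]=17
8. P1: load  L1  bus=[-]  L1: P0=I P1=S P2=S  mem[L1]=17
9. P0: store L0 := 38  bus=[-]  L0: P0=M P1=I P2=I  mem[L0]=80
10. P1: load  L1  bus=[-]  L1: P0=I P1=S P2=S  mem[L1]=17
11. P0: load  L0  bus=[-]  L0: P0=M P1=I P2=I  mem[L0]=80
12. P0: load  L1  bus=[BusRd]  L1: P0=S P1=S P2=S  mem[L1]=17
13. P2: load  L0  bus=[BusRd,Flush]  L0: P0=S P1=I P2=S  mem[L0]=38
14. P1: store L0 := 63  bus=[BusRdX]  L0: P0=I P1=M P2=I  mem[L0]=38
15. P0: store L1 := 25  bus=[BusRdX]  L1: P0=M P1=I P2=I  mem[L1]=17
16. P1: load  L0  bus=[-]  L0: P0=I P1=M P2=I  mem[L0]=38

state = S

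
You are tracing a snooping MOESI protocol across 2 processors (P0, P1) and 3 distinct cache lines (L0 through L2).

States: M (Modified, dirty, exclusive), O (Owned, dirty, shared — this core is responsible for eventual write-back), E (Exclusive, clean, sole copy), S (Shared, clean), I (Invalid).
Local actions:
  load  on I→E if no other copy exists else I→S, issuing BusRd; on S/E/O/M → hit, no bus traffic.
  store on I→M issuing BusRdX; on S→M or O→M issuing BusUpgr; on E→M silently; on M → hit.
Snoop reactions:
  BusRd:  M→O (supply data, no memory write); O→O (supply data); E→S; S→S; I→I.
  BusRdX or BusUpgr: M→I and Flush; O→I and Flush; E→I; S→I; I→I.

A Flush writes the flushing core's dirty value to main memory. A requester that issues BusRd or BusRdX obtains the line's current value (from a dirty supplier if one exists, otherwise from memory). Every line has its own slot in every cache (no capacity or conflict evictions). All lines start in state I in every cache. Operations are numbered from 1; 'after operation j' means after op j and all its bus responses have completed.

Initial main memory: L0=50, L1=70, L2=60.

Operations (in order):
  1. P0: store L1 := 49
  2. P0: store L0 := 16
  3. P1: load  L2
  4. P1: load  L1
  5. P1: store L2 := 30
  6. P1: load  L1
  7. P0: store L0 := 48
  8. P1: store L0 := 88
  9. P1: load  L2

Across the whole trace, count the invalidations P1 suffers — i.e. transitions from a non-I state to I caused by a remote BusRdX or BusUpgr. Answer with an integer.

step 1: P0: store L1 := 49  ⟶  MI  (L1)  txn=BusRdX  M[L1]=70
step 2: P0: store L0 := 16  ⟶  MI  (L0)  txn=BusRdX  M[L0]=50
step 3: P1: load  L2  ⟶  IE  (L2)  txn=BusRd  M[L2]=60
step 4: P1: load  L1  ⟶  OS  (L1)  txn=BusRd  M[L1]=70
step 5: P1: store L2 := 30  ⟶  IM  (L2)  txn=∅  M[L2]=60
step 6: P1: load  L1  ⟶  OS  (L1)  txn=∅  M[L1]=70
step 7: P0: store L0 := 48  ⟶  MI  (L0)  txn=∅  M[L0]=50
step 8: P1: store L0 := 88  ⟶  IM  (L0)  txn=BusRdX+Flush  M[L0]=48
step 9: P1: load  L2  ⟶  IM  (L2)  txn=∅  M[L2]=60

invalidations = 0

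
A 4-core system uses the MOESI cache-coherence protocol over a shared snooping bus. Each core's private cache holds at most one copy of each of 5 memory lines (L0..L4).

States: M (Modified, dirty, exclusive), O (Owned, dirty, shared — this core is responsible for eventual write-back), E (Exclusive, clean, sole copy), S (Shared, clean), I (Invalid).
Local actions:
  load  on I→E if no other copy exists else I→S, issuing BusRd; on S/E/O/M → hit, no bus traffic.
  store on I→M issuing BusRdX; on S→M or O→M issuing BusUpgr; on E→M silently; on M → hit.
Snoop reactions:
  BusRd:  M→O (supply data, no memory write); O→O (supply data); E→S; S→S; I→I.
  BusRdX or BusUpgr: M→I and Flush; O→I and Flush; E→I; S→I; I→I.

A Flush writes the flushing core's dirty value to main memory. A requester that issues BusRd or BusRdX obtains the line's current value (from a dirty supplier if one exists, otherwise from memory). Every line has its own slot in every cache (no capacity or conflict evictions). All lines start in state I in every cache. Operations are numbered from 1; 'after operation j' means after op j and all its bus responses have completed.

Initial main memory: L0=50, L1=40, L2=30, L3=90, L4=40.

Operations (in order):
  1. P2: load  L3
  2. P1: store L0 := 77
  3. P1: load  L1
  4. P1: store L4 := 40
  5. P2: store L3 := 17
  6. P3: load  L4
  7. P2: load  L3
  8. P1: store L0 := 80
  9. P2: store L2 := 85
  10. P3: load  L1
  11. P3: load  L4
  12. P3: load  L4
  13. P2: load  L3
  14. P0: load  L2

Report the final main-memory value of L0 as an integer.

[1] P2: load  L3 | P0:I, P1:I, P2:E(90), P3:I | bus: BusRd
[2] P1: store L0 := 77 | P0:I, P1:M(77), P2:I, P3:I | bus: BusRdX
[3] P1: load  L1 | P0:I, P1:E(40), P2:I, P3:I | bus: BusRd
[4] P1: store L4 := 40 | P0:I, P1:M(40), P2:I, P3:I | bus: BusRdX
[5] P2: store L3 := 17 | P0:I, P1:I, P2:M(17), P3:I | bus: none
[6] P3: load  L4 | P0:I, P1:O(40), P2:I, P3:S(40) | bus: BusRd
[7] P2: load  L3 | P0:I, P1:I, P2:M(17), P3:I | bus: none
[8] P1: store L0 := 80 | P0:I, P1:M(80), P2:I, P3:I | bus: none
[9] P2: store L2 := 85 | P0:I, P1:I, P2:M(85), P3:I | bus: BusRdX
[10] P3: load  L1 | P0:I, P1:S(40), P2:I, P3:S(40) | bus: BusRd
[11] P3: load  L4 | P0:I, P1:O(40), P2:I, P3:S(40) | bus: none
[12] P3: load  L4 | P0:I, P1:O(40), P2:I, P3:S(40) | bus: none
[13] P2: load  L3 | P0:I, P1:I, P2:M(17), P3:I | bus: none
[14] P0: load  L2 | P0:S(85), P1:I, P2:O(85), P3:I | bus: BusRd

memory[L0] = 50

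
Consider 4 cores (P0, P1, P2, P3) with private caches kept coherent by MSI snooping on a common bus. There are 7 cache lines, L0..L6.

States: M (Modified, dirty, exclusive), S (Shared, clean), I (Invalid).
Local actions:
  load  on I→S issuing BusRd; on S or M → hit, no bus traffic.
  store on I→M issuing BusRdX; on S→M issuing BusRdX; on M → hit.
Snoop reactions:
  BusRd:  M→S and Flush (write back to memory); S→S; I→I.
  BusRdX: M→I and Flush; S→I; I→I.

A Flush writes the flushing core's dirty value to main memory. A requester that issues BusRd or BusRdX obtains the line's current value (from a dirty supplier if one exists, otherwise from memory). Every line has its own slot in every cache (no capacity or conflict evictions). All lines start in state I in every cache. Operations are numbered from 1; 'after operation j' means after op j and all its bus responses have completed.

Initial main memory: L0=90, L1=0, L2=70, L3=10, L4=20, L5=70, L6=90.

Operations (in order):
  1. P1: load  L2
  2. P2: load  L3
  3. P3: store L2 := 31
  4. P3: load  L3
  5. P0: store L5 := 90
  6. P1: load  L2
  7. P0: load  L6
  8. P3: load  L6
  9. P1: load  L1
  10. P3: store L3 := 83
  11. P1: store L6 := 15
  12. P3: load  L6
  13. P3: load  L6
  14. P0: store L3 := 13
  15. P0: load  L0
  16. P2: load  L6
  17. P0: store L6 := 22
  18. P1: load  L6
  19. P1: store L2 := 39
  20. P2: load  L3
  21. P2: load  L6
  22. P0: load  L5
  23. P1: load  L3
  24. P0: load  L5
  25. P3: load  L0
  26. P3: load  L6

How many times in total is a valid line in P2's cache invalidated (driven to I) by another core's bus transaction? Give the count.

invalidations = 2

1. P1: load  L2  bus=[BusRd]  L2: P0=I P1=S P2=I P3=I  mem[L2]=70
2. P2: load  L3  bus=[BusRd]  L3: P0=I P1=I P2=S P3=I  mem[L3]=10
3. P3: store L2 := 31  bus=[BusRdX]  L2: P0=I P1=I P2=I P3=M  mem[L2]=70
4. P3: load  L3  bus=[BusRd]  L3: P0=I P1=I P2=S P3=S  mem[L3]=10
5. P0: store L5 := 90  bus=[BusRdX]  L5: P0=M P1=I P2=I P3=I  mem[L5]=70
6. P1: load  L2  bus=[BusRd,Flush]  L2: P0=I P1=S P2=I P3=S  mem[L2]=31
7. P0: load  L6  bus=[BusRd]  L6: P0=S P1=I P2=I P3=I  mem[L6]=90
8. P3: load  L6  bus=[BusRd]  L6: P0=S P1=I P2=I P3=S  mem[L6]=90
9. P1: load  L1  bus=[BusRd]  L1: P0=I P1=S P2=I P3=I  mem[L1]=0
10. P3: store L3 := 83  bus=[BusRdX]  L3: P0=I P1=I P2=I P3=M  mem[L3]=10
11. P1: store L6 := 15  bus=[BusRdX]  L6: P0=I P1=M P2=I P3=I  mem[L6]=90
12. P3: load  L6  bus=[BusRd,Flush]  L6: P0=I P1=S P2=I P3=S  mem[L6]=15
13. P3: load  L6  bus=[-]  L6: P0=I P1=S P2=I P3=S  mem[L6]=15
14. P0: store L3 := 13  bus=[BusRdX,Flush]  L3: P0=M P1=I P2=I P3=I  mem[L3]=83
15. P0: load  L0  bus=[BusRd]  L0: P0=S P1=I P2=I P3=I  mem[L0]=90
16. P2: load  L6  bus=[BusRd]  L6: P0=I P1=S P2=S P3=S  mem[L6]=15
17. P0: store L6 := 22  bus=[BusRdX]  L6: P0=M P1=I P2=I P3=I  mem[L6]=15
18. P1: load  L6  bus=[BusRd,Flush]  L6: P0=S P1=S P2=I P3=I  mem[L6]=22
19. P1: store L2 := 39  bus=[BusRdX]  L2: P0=I P1=M P2=I P3=I  mem[L2]=31
20. P2: load  L3  bus=[BusRd,Flush]  L3: P0=S P1=I P2=S P3=I  mem[L3]=13
21. P2: load  L6  bus=[BusRd]  L6: P0=S P1=S P2=S P3=I  mem[L6]=22
22. P0: load  L5  bus=[-]  L5: P0=M P1=I P2=I P3=I  mem[L5]=70
23. P1: load  L3  bus=[BusRd]  L3: P0=S P1=S P2=S P3=I  mem[L3]=13
24. P0: load  L5  bus=[-]  L5: P0=M P1=I P2=I P3=I  mem[L5]=70
25. P3: load  L0  bus=[BusRd]  L0: P0=S P1=I P2=I P3=S  mem[L0]=90
26. P3: load  L6  bus=[BusRd]  L6: P0=S P1=S P2=S P3=S  mem[L6]=22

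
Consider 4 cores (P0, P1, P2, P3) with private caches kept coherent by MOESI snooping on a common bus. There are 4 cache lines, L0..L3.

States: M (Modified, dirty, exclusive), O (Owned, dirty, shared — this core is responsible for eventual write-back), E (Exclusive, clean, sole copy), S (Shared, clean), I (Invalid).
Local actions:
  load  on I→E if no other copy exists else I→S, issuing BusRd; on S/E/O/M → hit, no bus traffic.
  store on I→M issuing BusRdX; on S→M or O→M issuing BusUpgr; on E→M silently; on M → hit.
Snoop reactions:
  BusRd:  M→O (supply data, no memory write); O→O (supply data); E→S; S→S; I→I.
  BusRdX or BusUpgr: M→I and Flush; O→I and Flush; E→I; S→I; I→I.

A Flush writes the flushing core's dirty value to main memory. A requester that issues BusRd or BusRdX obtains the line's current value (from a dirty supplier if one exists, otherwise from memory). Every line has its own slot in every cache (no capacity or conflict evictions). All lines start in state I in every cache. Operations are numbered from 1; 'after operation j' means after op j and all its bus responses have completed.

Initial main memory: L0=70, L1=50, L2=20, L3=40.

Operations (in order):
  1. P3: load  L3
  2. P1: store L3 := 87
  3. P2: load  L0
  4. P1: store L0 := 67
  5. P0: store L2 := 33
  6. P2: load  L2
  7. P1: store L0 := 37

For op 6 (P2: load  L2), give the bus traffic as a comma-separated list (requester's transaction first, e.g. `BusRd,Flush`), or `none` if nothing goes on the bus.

step 1: P3: load  L3  ⟶  IIIE  (L3)  txn=BusRd  M[L3]=40
step 2: P1: store L3 := 87  ⟶  IMII  (L3)  txn=BusRdX  M[L3]=40
step 3: P2: load  L0  ⟶  IIEI  (L0)  txn=BusRd  M[L0]=70
step 4: P1: store L0 := 67  ⟶  IMII  (L0)  txn=BusRdX  M[L0]=70
step 5: P0: store L2 := 33  ⟶  MIII  (L2)  txn=BusRdX  M[L2]=20
step 6: P2: load  L2  ⟶  OISI  (L2)  txn=BusRd  M[L2]=20
step 7: P1: store L0 := 37  ⟶  IMII  (L0)  txn=∅  M[L0]=70

bus = BusRd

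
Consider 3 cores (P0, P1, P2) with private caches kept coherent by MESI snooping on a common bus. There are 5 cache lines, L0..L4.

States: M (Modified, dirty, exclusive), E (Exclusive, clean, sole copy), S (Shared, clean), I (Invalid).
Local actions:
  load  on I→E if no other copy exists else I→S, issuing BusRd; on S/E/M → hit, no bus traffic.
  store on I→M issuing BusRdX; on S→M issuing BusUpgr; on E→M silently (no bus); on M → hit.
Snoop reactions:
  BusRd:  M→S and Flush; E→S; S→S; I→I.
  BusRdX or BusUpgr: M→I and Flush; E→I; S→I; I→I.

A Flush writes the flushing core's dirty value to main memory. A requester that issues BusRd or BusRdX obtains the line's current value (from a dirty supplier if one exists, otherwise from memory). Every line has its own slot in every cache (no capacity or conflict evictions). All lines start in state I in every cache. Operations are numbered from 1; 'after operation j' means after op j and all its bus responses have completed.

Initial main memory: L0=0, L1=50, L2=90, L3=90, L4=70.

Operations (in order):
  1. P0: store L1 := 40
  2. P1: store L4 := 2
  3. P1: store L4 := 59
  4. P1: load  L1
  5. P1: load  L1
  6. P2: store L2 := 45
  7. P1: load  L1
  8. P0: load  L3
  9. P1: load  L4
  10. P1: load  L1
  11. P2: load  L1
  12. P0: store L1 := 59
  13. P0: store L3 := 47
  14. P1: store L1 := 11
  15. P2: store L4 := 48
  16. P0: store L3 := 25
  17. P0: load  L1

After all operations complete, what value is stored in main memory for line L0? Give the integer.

memory[L0] = 0

1. P0: store L1 := 40  bus=[BusRdX]  L1: P0=M P1=I P2=I  mem[L1]=50
2. P1: store L4 := 2  bus=[BusRdX]  L4: P0=I P1=M P2=I  mem[L4]=70
3. P1: store L4 := 59  bus=[-]  L4: P0=I P1=M P2=I  mem[L4]=70
4. P1: load  L1  bus=[BusRd,Flush]  L1: P0=S P1=S P2=I  mem[L1]=40
5. P1: load  L1  bus=[-]  L1: P0=S P1=S P2=I  mem[L1]=40
6. P2: store L2 := 45  bus=[BusRdX]  L2: P0=I P1=I P2=M  mem[L2]=90
7. P1: load  L1  bus=[-]  L1: P0=S P1=S P2=I  mem[L1]=40
8. P0: load  L3  bus=[BusRd]  L3: P0=E P1=I P2=I  mem[L3]=90
9. P1: load  L4  bus=[-]  L4: P0=I P1=M P2=I  mem[L4]=70
10. P1: load  L1  bus=[-]  L1: P0=S P1=S P2=I  mem[L1]=40
11. P2: load  L1  bus=[BusRd]  L1: P0=S P1=S P2=S  mem[L1]=40
12. P0: store L1 := 59  bus=[BusUpgr]  L1: P0=M P1=I P2=I  mem[L1]=40
13. P0: store L3 := 47  bus=[-]  L3: P0=M P1=I P2=I  mem[L3]=90
14. P1: store L1 := 11  bus=[BusRdX,Flush]  L1: P0=I P1=M P2=I  mem[L1]=59
15. P2: store L4 := 48  bus=[BusRdX,Flush]  L4: P0=I P1=I P2=M  mem[L4]=59
16. P0: store L3 := 25  bus=[-]  L3: P0=M P1=I P2=I  mem[L3]=90
17. P0: load  L1  bus=[BusRd,Flush]  L1: P0=S P1=S P2=I  mem[L1]=11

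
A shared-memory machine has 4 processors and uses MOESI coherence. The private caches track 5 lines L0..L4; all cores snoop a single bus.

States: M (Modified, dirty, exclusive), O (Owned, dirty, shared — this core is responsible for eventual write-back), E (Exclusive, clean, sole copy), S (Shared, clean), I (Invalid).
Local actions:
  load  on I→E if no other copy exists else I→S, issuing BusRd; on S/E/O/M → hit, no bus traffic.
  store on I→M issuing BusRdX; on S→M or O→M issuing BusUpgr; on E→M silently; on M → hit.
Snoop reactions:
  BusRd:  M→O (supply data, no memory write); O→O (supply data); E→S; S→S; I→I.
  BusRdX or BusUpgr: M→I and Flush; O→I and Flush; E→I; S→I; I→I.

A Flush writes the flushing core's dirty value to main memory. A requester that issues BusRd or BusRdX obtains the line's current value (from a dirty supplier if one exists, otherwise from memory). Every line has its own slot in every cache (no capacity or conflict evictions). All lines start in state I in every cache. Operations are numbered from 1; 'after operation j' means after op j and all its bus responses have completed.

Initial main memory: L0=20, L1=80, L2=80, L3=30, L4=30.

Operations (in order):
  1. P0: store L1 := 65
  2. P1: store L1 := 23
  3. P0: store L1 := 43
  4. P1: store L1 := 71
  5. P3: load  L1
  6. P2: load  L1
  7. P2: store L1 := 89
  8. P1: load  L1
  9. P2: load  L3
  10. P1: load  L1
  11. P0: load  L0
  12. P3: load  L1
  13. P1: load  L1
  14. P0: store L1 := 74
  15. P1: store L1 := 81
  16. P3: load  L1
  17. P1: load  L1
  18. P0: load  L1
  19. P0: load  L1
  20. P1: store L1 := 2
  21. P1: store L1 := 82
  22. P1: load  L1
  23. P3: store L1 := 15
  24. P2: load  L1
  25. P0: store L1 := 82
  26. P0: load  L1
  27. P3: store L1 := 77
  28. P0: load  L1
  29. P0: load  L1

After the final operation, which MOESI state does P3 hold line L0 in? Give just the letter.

  op1 P0: store L1 := 65 → M/I/I/I on L1; bus BusRdX; mem=80
  op2 P1: store L1 := 23 → I/M/I/I on L1; bus BusRdX Flush; mem=65
  op3 P0: store L1 := 43 → M/I/I/I on L1; bus BusRdX Flush; mem=23
  op4 P1: store L1 := 71 → I/M/I/I on L1; bus BusRdX Flush; mem=43
  op5 P3: load  L1 → I/O/I/S on L1; bus BusRd; mem=43
  op6 P2: load  L1 → I/O/S/S on L1; bus BusRd; mem=43
  op7 P2: store L1 := 89 → I/I/M/I on L1; bus BusUpgr Flush; mem=71
  op8 P1: load  L1 → I/S/O/I on L1; bus BusRd; mem=71
  op9 P2: load  L3 → I/I/E/I on L3; bus BusRd; mem=30
  op10 P1: load  L1 → I/S/O/I on L1; bus (none); mem=71
  op11 P0: load  L0 → E/I/I/I on L0; bus BusRd; mem=20
  op12 P3: load  L1 → I/S/O/S on L1; bus BusRd; mem=71
  op13 P1: load  L1 → I/S/O/S on L1; bus (none); mem=71
  op14 P0: store L1 := 74 → M/I/I/I on L1; bus BusRdX Flush; mem=89
  op15 P1: store L1 := 81 → I/M/I/I on L1; bus BusRdX Flush; mem=74
  op16 P3: load  L1 → I/O/I/S on L1; bus BusRd; mem=74
  op17 P1: load  L1 → I/O/I/S on L1; bus (none); mem=74
  op18 P0: load  L1 → S/O/I/S on L1; bus BusRd; mem=74
  op19 P0: load  L1 → S/O/I/S on L1; bus (none); mem=74
  op20 P1: store L1 := 2 → I/M/I/I on L1; bus BusUpgr; mem=74
  op21 P1: store L1 := 82 → I/M/I/I on L1; bus (none); mem=74
  op22 P1: load  L1 → I/M/I/I on L1; bus (none); mem=74
  op23 P3: store L1 := 15 → I/I/I/M on L1; bus BusRdX Flush; mem=82
  op24 P2: load  L1 → I/I/S/O on L1; bus BusRd; mem=82
  op25 P0: store L1 := 82 → M/I/I/I on L1; bus BusRdX Flush; mem=15
  op26 P0: load  L1 → M/I/I/I on L1; bus (none); mem=15
  op27 P3: store L1 := 77 → I/I/I/M on L1; bus BusRdX Flush; mem=82
  op28 P0: load  L1 → S/I/I/O on L1; bus BusRd; mem=82
  op29 P0: load  L1 → S/I/I/O on L1; bus (none); mem=82

state = I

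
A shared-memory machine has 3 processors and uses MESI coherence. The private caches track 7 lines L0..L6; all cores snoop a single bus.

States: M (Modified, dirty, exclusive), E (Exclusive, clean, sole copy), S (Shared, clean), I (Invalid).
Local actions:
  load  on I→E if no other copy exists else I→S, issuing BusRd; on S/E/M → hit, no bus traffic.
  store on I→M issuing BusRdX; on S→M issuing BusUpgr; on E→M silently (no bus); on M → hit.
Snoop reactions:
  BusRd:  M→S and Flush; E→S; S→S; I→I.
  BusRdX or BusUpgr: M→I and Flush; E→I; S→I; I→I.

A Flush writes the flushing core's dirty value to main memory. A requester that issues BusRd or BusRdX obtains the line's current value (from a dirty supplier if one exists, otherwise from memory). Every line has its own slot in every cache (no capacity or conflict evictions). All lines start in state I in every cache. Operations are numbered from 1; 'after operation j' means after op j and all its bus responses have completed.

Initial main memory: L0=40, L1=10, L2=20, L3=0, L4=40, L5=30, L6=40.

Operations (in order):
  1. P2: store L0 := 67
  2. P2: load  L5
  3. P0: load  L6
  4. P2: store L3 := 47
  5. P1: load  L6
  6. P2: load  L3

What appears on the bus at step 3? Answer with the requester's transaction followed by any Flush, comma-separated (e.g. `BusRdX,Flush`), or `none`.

  op1 P2: store L0 := 67 → I/I/M on L0; bus BusRdX; mem=40
  op2 P2: load  L5 → I/I/E on L5; bus BusRd; mem=30
  op3 P0: load  L6 → E/I/I on L6; bus BusRd; mem=40
  op4 P2: store L3 := 47 → I/I/M on L3; bus BusRdX; mem=0
  op5 P1: load  L6 → S/S/I on L6; bus BusRd; mem=40
  op6 P2: load  L3 → I/I/M on L3; bus (none); mem=0

bus = BusRd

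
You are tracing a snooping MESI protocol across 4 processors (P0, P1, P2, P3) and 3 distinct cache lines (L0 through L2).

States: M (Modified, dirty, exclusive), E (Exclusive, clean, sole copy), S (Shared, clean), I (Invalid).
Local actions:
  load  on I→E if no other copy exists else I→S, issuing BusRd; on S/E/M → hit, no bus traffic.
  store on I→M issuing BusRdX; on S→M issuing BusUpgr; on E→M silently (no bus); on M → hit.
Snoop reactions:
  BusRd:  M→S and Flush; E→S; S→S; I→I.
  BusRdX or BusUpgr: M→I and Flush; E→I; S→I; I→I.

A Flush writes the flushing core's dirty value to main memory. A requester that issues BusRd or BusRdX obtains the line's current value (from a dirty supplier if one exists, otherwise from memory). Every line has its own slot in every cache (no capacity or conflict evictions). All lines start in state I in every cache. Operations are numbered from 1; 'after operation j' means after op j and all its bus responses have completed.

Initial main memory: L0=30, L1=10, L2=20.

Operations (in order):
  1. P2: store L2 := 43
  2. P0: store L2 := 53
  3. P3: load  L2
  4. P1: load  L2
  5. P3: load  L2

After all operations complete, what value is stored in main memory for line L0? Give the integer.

memory[L0] = 30

  op1 P2: store L2 := 43 → I/I/M/I on L2; bus BusRdX; mem=20
  op2 P0: store L2 := 53 → M/I/I/I on L2; bus BusRdX Flush; mem=43
  op3 P3: load  L2 → S/I/I/S on L2; bus BusRd Flush; mem=53
  op4 P1: load  L2 → S/S/I/S on L2; bus BusRd; mem=53
  op5 P3: load  L2 → S/S/I/S on L2; bus (none); mem=53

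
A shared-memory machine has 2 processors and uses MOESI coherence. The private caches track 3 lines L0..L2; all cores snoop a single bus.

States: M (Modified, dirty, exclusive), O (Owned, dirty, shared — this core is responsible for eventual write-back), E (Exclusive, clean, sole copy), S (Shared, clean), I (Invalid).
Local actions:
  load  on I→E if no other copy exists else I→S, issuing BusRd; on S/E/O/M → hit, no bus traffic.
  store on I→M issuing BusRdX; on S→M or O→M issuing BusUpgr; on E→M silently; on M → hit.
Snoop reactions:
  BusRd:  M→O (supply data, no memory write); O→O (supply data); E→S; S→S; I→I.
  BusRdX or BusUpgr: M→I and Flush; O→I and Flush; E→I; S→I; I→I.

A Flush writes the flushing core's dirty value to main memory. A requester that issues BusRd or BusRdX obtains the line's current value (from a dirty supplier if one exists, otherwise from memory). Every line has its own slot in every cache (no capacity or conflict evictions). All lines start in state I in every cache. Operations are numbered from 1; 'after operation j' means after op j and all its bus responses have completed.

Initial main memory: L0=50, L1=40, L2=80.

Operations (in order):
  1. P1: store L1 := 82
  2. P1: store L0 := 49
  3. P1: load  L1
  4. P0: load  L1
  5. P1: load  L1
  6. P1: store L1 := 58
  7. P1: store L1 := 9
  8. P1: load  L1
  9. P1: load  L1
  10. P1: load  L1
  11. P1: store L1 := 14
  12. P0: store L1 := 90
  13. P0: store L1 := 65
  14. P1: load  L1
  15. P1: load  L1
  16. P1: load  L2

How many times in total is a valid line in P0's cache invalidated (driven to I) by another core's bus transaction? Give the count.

invalidations = 1

step 1: P1: store L1 := 82  ⟶  IM  (L1)  txn=BusRdX  M[L1]=40
step 2: P1: store L0 := 49  ⟶  IM  (L0)  txn=BusRdX  M[L0]=50
step 3: P1: load  L1  ⟶  IM  (L1)  txn=∅  M[L1]=40
step 4: P0: load  L1  ⟶  SO  (L1)  txn=BusRd  M[L1]=40
step 5: P1: load  L1  ⟶  SO  (L1)  txn=∅  M[L1]=40
step 6: P1: store L1 := 58  ⟶  IM  (L1)  txn=BusUpgr  M[L1]=40
step 7: P1: store L1 := 9  ⟶  IM  (L1)  txn=∅  M[L1]=40
step 8: P1: load  L1  ⟶  IM  (L1)  txn=∅  M[L1]=40
step 9: P1: load  L1  ⟶  IM  (L1)  txn=∅  M[L1]=40
step 10: P1: load  L1  ⟶  IM  (L1)  txn=∅  M[L1]=40
step 11: P1: store L1 := 14  ⟶  IM  (L1)  txn=∅  M[L1]=40
step 12: P0: store L1 := 90  ⟶  MI  (L1)  txn=BusRdX+Flush  M[L1]=14
step 13: P0: store L1 := 65  ⟶  MI  (L1)  txn=∅  M[L1]=14
step 14: P1: load  L1  ⟶  OS  (L1)  txn=BusRd  M[L1]=14
step 15: P1: load  L1  ⟶  OS  (L1)  txn=∅  M[L1]=14
step 16: P1: load  L2  ⟶  IE  (L2)  txn=BusRd  M[L2]=80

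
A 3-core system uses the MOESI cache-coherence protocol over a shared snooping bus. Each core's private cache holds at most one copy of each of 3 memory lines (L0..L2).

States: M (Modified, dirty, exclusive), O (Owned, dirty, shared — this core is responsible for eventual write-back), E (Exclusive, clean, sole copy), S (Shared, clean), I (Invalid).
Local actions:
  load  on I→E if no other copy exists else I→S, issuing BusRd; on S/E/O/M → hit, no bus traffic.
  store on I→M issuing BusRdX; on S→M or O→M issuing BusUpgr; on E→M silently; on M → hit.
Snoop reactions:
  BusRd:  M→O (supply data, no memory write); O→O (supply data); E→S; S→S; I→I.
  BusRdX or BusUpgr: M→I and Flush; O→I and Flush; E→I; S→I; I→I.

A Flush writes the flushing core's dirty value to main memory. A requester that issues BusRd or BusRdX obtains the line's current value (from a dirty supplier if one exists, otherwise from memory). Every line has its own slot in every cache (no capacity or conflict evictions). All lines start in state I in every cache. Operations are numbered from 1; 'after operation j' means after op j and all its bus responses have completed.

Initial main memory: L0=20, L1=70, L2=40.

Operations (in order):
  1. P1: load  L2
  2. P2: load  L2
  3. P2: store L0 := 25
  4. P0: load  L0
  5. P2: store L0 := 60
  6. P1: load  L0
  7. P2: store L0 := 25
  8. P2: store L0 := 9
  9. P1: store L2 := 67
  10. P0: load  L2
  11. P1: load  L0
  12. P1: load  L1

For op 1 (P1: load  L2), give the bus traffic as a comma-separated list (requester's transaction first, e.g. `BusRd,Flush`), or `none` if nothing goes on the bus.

step 1: P1: load  L2  ⟶  IEI  (L2)  txn=BusRd  M[L2]=40
step 2: P2: load  L2  ⟶  ISS  (L2)  txn=BusRd  M[L2]=40
step 3: P2: store L0 := 25  ⟶  IIM  (L0)  txn=BusRdX  M[L0]=20
step 4: P0: load  L0  ⟶  SIO  (L0)  txn=BusRd  M[L0]=20
step 5: P2: store L0 := 60  ⟶  IIM  (L0)  txn=BusUpgr  M[L0]=20
step 6: P1: load  L0  ⟶  ISO  (L0)  txn=BusRd  M[L0]=20
step 7: P2: store L0 := 25  ⟶  IIM  (L0)  txn=BusUpgr  M[L0]=20
step 8: P2: store L0 := 9  ⟶  IIM  (L0)  txn=∅  M[L0]=20
step 9: P1: store L2 := 67  ⟶  IMI  (L2)  txn=BusUpgr  M[L2]=40
step 10: P0: load  L2  ⟶  SOI  (L2)  txn=BusRd  M[L2]=40
step 11: P1: load  L0  ⟶  ISO  (L0)  txn=BusRd  M[L0]=20
step 12: P1: load  L1  ⟶  IEI  (L1)  txn=BusRd  M[L1]=70

bus = BusRd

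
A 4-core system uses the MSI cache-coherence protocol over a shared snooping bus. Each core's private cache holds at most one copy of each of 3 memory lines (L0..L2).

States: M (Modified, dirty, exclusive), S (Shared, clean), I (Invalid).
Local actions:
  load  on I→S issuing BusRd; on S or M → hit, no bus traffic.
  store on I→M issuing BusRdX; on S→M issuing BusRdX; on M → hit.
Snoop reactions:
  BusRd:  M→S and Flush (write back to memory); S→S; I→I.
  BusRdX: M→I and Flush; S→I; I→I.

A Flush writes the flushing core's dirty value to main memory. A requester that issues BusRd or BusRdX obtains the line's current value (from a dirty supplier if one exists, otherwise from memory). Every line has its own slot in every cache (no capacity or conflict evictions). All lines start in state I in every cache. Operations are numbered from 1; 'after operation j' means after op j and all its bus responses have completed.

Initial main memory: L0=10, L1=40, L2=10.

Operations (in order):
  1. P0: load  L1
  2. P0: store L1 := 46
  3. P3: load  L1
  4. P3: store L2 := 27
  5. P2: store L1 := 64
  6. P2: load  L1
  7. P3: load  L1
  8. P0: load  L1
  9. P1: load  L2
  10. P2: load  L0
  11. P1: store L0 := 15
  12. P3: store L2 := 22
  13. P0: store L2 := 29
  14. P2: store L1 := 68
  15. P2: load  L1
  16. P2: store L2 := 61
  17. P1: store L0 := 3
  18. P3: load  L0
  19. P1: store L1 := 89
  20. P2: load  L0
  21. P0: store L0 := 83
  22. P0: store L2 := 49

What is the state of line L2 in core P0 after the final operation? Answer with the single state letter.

  op1 P0: load  L1 → S/I/I/I on L1; bus BusRd; mem=40
  op2 P0: store L1 := 46 → M/I/I/I on L1; bus BusRdX; mem=40
  op3 P3: load  L1 → S/I/I/S on L1; bus BusRd Flush; mem=46
  op4 P3: store L2 := 27 → I/I/I/M on L2; bus BusRdX; mem=10
  op5 P2: store L1 := 64 → I/I/M/I on L1; bus BusRdX; mem=46
  op6 P2: load  L1 → I/I/M/I on L1; bus (none); mem=46
  op7 P3: load  L1 → I/I/S/S on L1; bus BusRd Flush; mem=64
  op8 P0: load  L1 → S/I/S/S on L1; bus BusRd; mem=64
  op9 P1: load  L2 → I/S/I/S on L2; bus BusRd Flush; mem=27
  op10 P2: load  L0 → I/I/S/I on L0; bus BusRd; mem=10
  op11 P1: store L0 := 15 → I/M/I/I on L0; bus BusRdX; mem=10
  op12 P3: store L2 := 22 → I/I/I/M on L2; bus BusRdX; mem=27
  op13 P0: store L2 := 29 → M/I/I/I on L2; bus BusRdX Flush; mem=22
  op14 P2: store L1 := 68 → I/I/M/I on L1; bus BusRdX; mem=64
  op15 P2: load  L1 → I/I/M/I on L1; bus (none); mem=64
  op16 P2: store L2 := 61 → I/I/M/I on L2; bus BusRdX Flush; mem=29
  op17 P1: store L0 := 3 → I/M/I/I on L0; bus (none); mem=10
  op18 P3: load  L0 → I/S/I/S on L0; bus BusRd Flush; mem=3
  op19 P1: store L1 := 89 → I/M/I/I on L1; bus BusRdX Flush; mem=68
  op20 P2: load  L0 → I/S/S/S on L0; bus BusRd; mem=3
  op21 P0: store L0 := 83 → M/I/I/I on L0; bus BusRdX; mem=3
  op22 P0: store L2 := 49 → M/I/I/I on L2; bus BusRdX Flush; mem=61

state = M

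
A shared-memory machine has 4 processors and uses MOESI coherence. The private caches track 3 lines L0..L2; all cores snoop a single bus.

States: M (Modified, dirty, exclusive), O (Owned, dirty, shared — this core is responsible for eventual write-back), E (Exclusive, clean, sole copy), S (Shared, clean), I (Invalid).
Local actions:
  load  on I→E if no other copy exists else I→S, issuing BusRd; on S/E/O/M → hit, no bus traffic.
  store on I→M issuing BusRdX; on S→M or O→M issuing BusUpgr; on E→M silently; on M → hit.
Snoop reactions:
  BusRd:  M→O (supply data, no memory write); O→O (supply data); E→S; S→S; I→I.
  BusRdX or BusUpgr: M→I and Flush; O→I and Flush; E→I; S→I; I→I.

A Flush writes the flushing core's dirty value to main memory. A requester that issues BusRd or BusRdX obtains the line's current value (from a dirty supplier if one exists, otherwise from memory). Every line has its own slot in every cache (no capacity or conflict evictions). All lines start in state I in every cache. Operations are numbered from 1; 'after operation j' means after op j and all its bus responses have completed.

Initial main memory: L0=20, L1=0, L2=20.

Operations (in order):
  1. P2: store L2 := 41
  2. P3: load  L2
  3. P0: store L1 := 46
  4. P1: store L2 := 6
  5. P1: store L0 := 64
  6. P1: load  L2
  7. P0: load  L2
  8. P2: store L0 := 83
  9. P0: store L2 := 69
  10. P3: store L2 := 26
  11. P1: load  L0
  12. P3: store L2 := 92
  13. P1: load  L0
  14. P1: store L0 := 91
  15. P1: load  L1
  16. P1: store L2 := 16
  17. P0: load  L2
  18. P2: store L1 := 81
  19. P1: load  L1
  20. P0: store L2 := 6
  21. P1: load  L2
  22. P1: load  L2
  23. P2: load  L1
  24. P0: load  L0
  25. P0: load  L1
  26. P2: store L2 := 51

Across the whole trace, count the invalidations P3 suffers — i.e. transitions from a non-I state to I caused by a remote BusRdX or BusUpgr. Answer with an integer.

invalidations = 2

[1] P2: store L2 := 41 | P0:I, P1:I, P2:M(41), P3:I | bus: BusRdX
[2] P3: load  L2 | P0:I, P1:I, P2:O(41), P3:S(41) | bus: BusRd
[3] P0: store L1 := 46 | P0:M(46), P1:I, P2:I, P3:I | bus: BusRdX
[4] P1: store L2 := 6 | P0:I, P1:M(6), P2:I, P3:I | bus: BusRdX,Flush
[5] P1: store L0 := 64 | P0:I, P1:M(64), P2:I, P3:I | bus: BusRdX
[6] P1: load  L2 | P0:I, P1:M(6), P2:I, P3:I | bus: none
[7] P0: load  L2 | P0:S(6), P1:O(6), P2:I, P3:I | bus: BusRd
[8] P2: store L0 := 83 | P0:I, P1:I, P2:M(83), P3:I | bus: BusRdX,Flush
[9] P0: store L2 := 69 | P0:M(69), P1:I, P2:I, P3:I | bus: BusUpgr,Flush
[10] P3: store L2 := 26 | P0:I, P1:I, P2:I, P3:M(26) | bus: BusRdX,Flush
[11] P1: load  L0 | P0:I, P1:S(83), P2:O(83), P3:I | bus: BusRd
[12] P3: store L2 := 92 | P0:I, P1:I, P2:I, P3:M(92) | bus: none
[13] P1: load  L0 | P0:I, P1:S(83), P2:O(83), P3:I | bus: none
[14] P1: store L0 := 91 | P0:I, P1:M(91), P2:I, P3:I | bus: BusUpgr,Flush
[15] P1: load  L1 | P0:O(46), P1:S(46), P2:I, P3:I | bus: BusRd
[16] P1: store L2 := 16 | P0:I, P1:M(16), P2:I, P3:I | bus: BusRdX,Flush
[17] P0: load  L2 | P0:S(16), P1:O(16), P2:I, P3:I | bus: BusRd
[18] P2: store L1 := 81 | P0:I, P1:I, P2:M(81), P3:I | bus: BusRdX,Flush
[19] P1: load  L1 | P0:I, P1:S(81), P2:O(81), P3:I | bus: BusRd
[20] P0: store L2 := 6 | P0:M(6), P1:I, P2:I, P3:I | bus: BusUpgr,Flush
[21] P1: load  L2 | P0:O(6), P1:S(6), P2:I, P3:I | bus: BusRd
[22] P1: load  L2 | P0:O(6), P1:S(6), P2:I, P3:I | bus: none
[23] P2: load  L1 | P0:I, P1:S(81), P2:O(81), P3:I | bus: none
[24] P0: load  L0 | P0:S(91), P1:O(91), P2:I, P3:I | bus: BusRd
[25] P0: load  L1 | P0:S(81), P1:S(81), P2:O(81), P3:I | bus: BusRd
[26] P2: store L2 := 51 | P0:I, P1:I, P2:M(51), P3:I | bus: BusRdX,Flush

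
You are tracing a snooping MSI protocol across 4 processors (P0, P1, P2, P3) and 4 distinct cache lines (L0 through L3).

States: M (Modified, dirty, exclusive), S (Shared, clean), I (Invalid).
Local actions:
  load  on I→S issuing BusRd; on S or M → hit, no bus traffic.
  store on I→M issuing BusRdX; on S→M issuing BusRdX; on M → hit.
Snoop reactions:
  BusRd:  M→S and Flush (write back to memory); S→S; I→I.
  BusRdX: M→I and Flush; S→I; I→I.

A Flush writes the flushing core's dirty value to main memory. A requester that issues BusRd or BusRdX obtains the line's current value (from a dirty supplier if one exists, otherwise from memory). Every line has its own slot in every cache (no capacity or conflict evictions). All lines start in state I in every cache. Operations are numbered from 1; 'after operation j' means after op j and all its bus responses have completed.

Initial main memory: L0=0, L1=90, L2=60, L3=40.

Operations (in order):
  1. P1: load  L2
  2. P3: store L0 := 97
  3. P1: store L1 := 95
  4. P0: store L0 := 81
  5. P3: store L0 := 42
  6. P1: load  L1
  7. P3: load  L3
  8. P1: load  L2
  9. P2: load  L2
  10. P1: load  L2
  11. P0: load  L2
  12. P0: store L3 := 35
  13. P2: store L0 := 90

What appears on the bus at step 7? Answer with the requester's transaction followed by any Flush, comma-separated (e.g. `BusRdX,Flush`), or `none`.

[1] P1: load  L2 | P0:I, P1:S(60), P2:I, P3:I | bus: BusRd
[2] P3: store L0 := 97 | P0:I, P1:I, P2:I, P3:M(97) | bus: BusRdX
[3] P1: store L1 := 95 | P0:I, P1:M(95), P2:I, P3:I | bus: BusRdX
[4] P0: store L0 := 81 | P0:M(81), P1:I, P2:I, P3:I | bus: BusRdX,Flush
[5] P3: store L0 := 42 | P0:I, P1:I, P2:I, P3:M(42) | bus: BusRdX,Flush
[6] P1: load  L1 | P0:I, P1:M(95), P2:I, P3:I | bus: none
[7] P3: load  L3 | P0:I, P1:I, P2:I, P3:S(40) | bus: BusRd
[8] P1: load  L2 | P0:I, P1:S(60), P2:I, P3:I | bus: none
[9] P2: load  L2 | P0:I, P1:S(60), P2:S(60), P3:I | bus: BusRd
[10] P1: load  L2 | P0:I, P1:S(60), P2:S(60), P3:I | bus: none
[11] P0: load  L2 | P0:S(60), P1:S(60), P2:S(60), P3:I | bus: BusRd
[12] P0: store L3 := 35 | P0:M(35), P1:I, P2:I, P3:I | bus: BusRdX
[13] P2: store L0 := 90 | P0:I, P1:I, P2:M(90), P3:I | bus: BusRdX,Flush

bus = BusRd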